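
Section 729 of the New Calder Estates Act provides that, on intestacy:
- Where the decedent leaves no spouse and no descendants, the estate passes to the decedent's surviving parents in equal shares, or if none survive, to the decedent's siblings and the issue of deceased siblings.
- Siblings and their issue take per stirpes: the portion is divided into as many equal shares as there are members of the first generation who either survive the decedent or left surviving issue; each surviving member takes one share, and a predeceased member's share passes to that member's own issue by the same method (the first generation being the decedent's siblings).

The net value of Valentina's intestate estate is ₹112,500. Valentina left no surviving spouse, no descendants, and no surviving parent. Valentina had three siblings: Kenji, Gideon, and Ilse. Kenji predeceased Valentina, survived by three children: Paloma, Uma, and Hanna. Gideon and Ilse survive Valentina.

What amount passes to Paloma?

The entire ₹112,500 passes to the siblings and their issue.
That amount (₹112,500) is divided into 3 shares of ₹37,500: Gideon and Ilse each take ₹37,500; Kenji's ₹37,500 share passes to Kenji's issue.
Kenji's share (₹37,500) is divided into 3 shares of ₹12,500: Paloma, Uma, and Hanna each take ₹12,500.

Paloma receives ₹12,500.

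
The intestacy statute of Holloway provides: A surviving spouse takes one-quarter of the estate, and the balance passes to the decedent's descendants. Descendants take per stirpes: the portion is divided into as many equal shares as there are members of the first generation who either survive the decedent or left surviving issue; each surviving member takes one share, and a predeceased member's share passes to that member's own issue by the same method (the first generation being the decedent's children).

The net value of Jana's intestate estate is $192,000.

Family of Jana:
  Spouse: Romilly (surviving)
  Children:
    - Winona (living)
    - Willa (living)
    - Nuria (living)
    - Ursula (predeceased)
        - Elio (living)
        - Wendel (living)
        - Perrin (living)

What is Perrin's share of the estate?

Perrin receives $12,000.

Romilly takes one-quarter of $192,000 = $48,000. The remaining $144,000 passes to the descendants.
The descendants' portion ($144,000) is divided into 4 shares of $36,000: Winona, Willa, and Nuria each take $36,000; Ursula's $36,000 share passes to Ursula's issue.
Ursula's share ($36,000) is divided into 3 shares of $12,000: Elio, Wendel, and Perrin each take $12,000.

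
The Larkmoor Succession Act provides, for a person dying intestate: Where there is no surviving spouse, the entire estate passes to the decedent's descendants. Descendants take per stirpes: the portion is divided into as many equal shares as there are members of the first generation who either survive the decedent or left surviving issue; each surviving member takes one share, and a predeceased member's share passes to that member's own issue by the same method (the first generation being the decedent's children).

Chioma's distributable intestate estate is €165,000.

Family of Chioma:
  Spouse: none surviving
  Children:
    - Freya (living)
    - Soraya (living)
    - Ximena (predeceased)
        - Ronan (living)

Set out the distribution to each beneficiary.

The entire €165,000 passes to the descendants.
That amount (€165,000) is divided into 3 shares of €55,000: Freya and Soraya each take €55,000; Ximena's €55,000 share passes to Ximena's issue.
Ximena's share (€55,000) passes entirely to Ronan.

Freya: €55,000; Soraya: €55,000; Ronan: €55,000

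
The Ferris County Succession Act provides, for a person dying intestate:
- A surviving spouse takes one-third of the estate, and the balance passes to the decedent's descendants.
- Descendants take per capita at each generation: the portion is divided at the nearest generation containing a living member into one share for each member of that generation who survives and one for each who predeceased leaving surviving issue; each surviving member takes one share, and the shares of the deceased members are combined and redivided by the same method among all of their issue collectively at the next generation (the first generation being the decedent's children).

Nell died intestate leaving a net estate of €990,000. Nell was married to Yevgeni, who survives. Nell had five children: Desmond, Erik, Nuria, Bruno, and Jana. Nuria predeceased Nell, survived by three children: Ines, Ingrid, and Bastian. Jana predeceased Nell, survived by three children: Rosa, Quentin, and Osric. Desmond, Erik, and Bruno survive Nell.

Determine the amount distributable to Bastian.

Yevgeni takes one-third of €990,000 = €330,000. The remaining €660,000 passes to the descendants.
The descendants' portion (€660,000) is divided at the children's generation into 5 shares of €132,000. Desmond, Erik, and Bruno each take €132,000. The 2 shares of the deceased (Nuria and Jana) are combined into a pool of €264,000.
That pool (€264,000) is divided at the grandchildren's generation equally among Ines, Ingrid, Bastian, Rosa, Quentin, and Osric: €44,000 each.

Bastian receives €44,000.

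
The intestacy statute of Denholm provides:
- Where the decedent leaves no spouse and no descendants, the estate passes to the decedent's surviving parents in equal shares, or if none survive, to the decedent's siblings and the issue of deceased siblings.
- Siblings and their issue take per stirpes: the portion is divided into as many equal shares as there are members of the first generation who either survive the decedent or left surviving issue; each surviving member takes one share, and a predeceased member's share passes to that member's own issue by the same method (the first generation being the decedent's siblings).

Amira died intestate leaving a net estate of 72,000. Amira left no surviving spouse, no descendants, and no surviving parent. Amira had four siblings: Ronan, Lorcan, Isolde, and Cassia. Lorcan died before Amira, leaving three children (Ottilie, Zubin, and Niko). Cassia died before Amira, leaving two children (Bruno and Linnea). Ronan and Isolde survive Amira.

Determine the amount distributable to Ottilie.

Ottilie receives 6,000.

The entire 72,000 passes to the siblings and their issue.
That amount (72,000) is divided into 4 shares of 18,000: Ronan and Isolde each take 18,000; Lorcan's 18,000 share passes to Lorcan's issue; Cassia's 18,000 share passes to Cassia's issue.
Lorcan's share (18,000) is divided into 3 shares of 6,000: Ottilie, Zubin, and Niko each take 6,000.
Cassia's share (18,000) is divided into 2 shares of 9,000: Bruno and Linnea each take 9,000.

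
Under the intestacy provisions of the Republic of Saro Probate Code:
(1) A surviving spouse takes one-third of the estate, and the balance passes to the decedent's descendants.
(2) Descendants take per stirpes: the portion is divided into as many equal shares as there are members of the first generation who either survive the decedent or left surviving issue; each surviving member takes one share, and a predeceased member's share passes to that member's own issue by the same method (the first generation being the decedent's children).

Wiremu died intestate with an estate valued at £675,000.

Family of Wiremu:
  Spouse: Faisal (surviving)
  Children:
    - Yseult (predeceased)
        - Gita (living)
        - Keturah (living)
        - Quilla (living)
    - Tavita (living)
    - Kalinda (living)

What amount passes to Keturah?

Keturah receives £50,000.

Faisal takes one-third of £675,000 = £225,000. The remaining £450,000 passes to the descendants.
The descendants' portion (£450,000) is divided into 3 shares of £150,000: Tavita and Kalinda each take £150,000; Yseult's £150,000 share passes to Yseult's issue.
Yseult's share (£150,000) is divided into 3 shares of £50,000: Gita, Keturah, and Quilla each take £50,000.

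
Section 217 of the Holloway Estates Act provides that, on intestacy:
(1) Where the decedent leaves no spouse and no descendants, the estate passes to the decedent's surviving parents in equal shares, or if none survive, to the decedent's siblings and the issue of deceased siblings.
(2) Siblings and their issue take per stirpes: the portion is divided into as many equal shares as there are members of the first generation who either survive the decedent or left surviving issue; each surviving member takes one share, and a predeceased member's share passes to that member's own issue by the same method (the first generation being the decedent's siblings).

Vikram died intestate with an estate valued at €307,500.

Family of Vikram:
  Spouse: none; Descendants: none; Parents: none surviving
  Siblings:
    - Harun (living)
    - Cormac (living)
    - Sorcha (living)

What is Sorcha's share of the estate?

Sorcha receives €102,500.

The entire €307,500 passes to the siblings and their issue.
That amount (€307,500) is divided into 3 shares of €102,500: Harun, Cormac, and Sorcha each take €102,500.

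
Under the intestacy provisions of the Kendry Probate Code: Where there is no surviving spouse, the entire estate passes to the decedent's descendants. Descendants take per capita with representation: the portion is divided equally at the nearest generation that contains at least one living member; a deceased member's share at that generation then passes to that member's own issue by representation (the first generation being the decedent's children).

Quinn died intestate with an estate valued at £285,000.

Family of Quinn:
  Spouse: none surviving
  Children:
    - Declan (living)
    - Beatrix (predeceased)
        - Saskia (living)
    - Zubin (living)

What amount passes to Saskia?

Saskia receives £95,000.

The entire £285,000 passes to the descendants.
That amount (£285,000) is divided into 3 shares of £95,000: Declan and Zubin each take £95,000; Beatrix's £95,000 share passes to Beatrix's issue.
Beatrix's share (£95,000) passes entirely to Saskia.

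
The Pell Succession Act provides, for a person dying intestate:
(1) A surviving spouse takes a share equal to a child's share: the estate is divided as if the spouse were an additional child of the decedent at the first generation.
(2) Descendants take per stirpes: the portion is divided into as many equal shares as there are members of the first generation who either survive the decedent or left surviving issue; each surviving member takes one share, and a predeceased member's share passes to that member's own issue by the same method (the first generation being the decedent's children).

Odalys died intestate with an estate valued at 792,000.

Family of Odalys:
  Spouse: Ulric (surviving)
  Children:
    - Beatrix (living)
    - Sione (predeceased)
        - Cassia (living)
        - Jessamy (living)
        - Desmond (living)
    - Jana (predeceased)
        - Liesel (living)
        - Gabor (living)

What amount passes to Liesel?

The spouse counts as an additional share at the children's level, so there are 4 primary shares of 198,000. Ulric takes one such share (198,000).
The children's combined portion (594,000) is divided into 3 shares of 198,000: Beatrix takes 198,000; Sione's 198,000 share passes to Sione's issue; Jana's 198,000 share passes to Jana's issue.
Sione's share (198,000) is divided into 3 shares of 66,000: Cassia, Jessamy, and Desmond each take 66,000.
Jana's share (198,000) is divided into 2 shares of 99,000: Liesel and Gabor each take 99,000.

Liesel receives 99,000.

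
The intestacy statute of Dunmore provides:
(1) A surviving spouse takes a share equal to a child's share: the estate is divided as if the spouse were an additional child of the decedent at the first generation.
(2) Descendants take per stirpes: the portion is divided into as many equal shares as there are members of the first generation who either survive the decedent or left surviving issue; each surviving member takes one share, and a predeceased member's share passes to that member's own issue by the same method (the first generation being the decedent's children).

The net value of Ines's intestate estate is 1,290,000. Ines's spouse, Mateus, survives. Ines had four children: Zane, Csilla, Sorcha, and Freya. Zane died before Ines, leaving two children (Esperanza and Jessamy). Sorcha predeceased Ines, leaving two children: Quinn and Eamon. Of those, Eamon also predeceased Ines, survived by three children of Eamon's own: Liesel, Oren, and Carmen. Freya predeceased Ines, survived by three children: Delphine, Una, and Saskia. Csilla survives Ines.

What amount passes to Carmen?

The spouse counts as an additional share at the children's level, so there are 5 primary shares of 258,000. Mateus takes one such share (258,000).
The children's combined portion (1,032,000) is divided into 4 shares of 258,000: Csilla takes 258,000; Zane's 258,000 share passes to Zane's issue; Sorcha's 258,000 share passes to Sorcha's issue; Freya's 258,000 share passes to Freya's issue.
Zane's share (258,000) is divided into 2 shares of 129,000: Esperanza and Jessamy each take 129,000.
Sorcha's share (258,000) is divided into 2 shares of 129,000: Quinn takes 129,000; Eamon's 129,000 share passes to Eamon's issue.
Eamon's share (129,000) is divided into 3 shares of 43,000: Liesel, Oren, and Carmen each take 43,000.
Freya's share (258,000) is divided into 3 shares of 86,000: Delphine, Una, and Saskia each take 86,000.

Carmen receives 43,000.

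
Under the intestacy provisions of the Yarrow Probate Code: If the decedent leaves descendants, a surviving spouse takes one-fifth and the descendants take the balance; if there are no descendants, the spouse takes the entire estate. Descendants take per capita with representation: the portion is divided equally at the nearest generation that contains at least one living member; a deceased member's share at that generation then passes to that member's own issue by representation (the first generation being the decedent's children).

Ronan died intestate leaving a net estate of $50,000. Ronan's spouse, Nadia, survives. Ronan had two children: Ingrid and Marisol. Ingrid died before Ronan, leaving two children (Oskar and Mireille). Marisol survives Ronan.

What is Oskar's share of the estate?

Oskar receives $10,000.

Nadia takes one-fifth of $50,000 = $10,000. The remaining $40,000 passes to the descendants.
The descendants' portion ($40,000) is divided into 2 shares of $20,000: Marisol takes $20,000; Ingrid's $20,000 share passes to Ingrid's issue.
Ingrid's share ($20,000) is divided into 2 shares of $10,000: Oskar and Mireille each take $10,000.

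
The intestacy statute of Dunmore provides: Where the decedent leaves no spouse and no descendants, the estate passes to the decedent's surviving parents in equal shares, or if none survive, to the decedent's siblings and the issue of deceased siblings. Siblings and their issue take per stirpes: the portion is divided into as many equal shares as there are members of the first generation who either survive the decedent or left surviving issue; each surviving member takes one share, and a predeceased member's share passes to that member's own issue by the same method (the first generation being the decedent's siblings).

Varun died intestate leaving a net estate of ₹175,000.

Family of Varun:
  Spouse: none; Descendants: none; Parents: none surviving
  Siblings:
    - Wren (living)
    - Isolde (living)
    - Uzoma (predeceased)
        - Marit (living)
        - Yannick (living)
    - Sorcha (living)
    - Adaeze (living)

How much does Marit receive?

Marit receives ₹17,500.

The entire ₹175,000 passes to the siblings and their issue.
That amount (₹175,000) is divided into 5 shares of ₹35,000: Wren, Isolde, Sorcha, and Adaeze each take ₹35,000; Uzoma's ₹35,000 share passes to Uzoma's issue.
Uzoma's share (₹35,000) is divided into 2 shares of ₹17,500: Marit and Yannick each take ₹17,500.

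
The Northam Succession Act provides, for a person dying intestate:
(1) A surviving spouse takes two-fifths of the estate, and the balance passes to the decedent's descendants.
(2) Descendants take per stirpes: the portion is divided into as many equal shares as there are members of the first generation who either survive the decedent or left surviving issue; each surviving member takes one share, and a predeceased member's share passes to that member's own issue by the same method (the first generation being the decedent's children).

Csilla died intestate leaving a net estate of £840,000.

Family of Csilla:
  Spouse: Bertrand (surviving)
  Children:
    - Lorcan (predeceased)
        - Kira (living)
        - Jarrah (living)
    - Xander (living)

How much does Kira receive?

Bertrand takes two-fifths of £840,000 = £336,000. The remaining £504,000 passes to the descendants.
The descendants' portion (£504,000) is divided into 2 shares of £252,000: Xander takes £252,000; Lorcan's £252,000 share passes to Lorcan's issue.
Lorcan's share (£252,000) is divided into 2 shares of £126,000: Kira and Jarrah each take £126,000.

Kira receives £126,000.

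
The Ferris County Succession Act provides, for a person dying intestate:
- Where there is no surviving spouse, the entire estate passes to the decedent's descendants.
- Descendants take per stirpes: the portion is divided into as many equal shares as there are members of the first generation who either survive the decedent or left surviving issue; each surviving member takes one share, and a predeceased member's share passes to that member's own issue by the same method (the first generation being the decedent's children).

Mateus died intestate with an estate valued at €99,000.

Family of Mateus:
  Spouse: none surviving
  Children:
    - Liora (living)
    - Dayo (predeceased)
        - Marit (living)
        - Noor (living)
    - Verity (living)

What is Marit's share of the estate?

Marit receives €16,500.

The entire €99,000 passes to the descendants.
That amount (€99,000) is divided into 3 shares of €33,000: Liora and Verity each take €33,000; Dayo's €33,000 share passes to Dayo's issue.
Dayo's share (€33,000) is divided into 2 shares of €16,500: Marit and Noor each take €16,500.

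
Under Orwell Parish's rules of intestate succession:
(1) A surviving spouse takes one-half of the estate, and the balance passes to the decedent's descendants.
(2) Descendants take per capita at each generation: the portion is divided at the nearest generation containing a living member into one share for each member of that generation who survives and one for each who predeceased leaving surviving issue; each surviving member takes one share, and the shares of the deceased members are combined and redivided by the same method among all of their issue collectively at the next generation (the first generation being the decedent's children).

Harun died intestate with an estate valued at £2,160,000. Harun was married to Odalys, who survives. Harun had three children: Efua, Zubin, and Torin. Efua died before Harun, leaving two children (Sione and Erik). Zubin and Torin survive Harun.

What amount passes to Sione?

Odalys takes one-half of £2,160,000 = £1,080,000. The remaining £1,080,000 passes to the descendants.
The descendants' portion (£1,080,000) is divided at the children's generation into 3 shares of £360,000. Zubin and Torin each take £360,000. The remaining share for the deceased Efua (£360,000) is carried to the next generation.
That pool (£360,000) is divided at the grandchildren's generation equally among Sione and Erik: £180,000 each.

Sione receives £180,000.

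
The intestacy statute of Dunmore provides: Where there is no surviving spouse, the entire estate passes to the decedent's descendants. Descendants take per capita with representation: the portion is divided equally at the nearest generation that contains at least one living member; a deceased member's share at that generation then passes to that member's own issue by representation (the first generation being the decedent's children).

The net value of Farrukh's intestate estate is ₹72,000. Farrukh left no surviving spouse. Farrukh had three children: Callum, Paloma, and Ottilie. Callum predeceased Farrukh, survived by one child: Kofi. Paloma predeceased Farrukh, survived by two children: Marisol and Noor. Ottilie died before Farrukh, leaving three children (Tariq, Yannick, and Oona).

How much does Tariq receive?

Tariq receives ₹12,000.

The entire ₹72,000 passes to the descendants.
No child survives, so the initial division is made at the grandchildren's generation.
That amount (₹72,000) is divided into 6 shares of ₹12,000: Kofi, Marisol, Noor, Tariq, Yannick, and Oona each take ₹12,000.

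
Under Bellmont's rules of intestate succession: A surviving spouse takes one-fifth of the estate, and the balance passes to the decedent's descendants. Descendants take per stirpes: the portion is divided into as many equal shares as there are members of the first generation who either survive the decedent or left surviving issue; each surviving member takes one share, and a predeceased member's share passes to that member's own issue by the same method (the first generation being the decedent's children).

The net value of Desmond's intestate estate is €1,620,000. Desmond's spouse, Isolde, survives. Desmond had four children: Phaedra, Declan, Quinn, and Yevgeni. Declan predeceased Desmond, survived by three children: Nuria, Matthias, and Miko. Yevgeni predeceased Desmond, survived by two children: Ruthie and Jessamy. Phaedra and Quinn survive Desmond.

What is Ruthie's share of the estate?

Ruthie receives €162,000.

Isolde takes one-fifth of €1,620,000 = €324,000. The remaining €1,296,000 passes to the descendants.
The descendants' portion (€1,296,000) is divided into 4 shares of €324,000: Phaedra and Quinn each take €324,000; Declan's €324,000 share passes to Declan's issue; Yevgeni's €324,000 share passes to Yevgeni's issue.
Declan's share (€324,000) is divided into 3 shares of €108,000: Nuria, Matthias, and Miko each take €108,000.
Yevgeni's share (€324,000) is divided into 2 shares of €162,000: Ruthie and Jessamy each take €162,000.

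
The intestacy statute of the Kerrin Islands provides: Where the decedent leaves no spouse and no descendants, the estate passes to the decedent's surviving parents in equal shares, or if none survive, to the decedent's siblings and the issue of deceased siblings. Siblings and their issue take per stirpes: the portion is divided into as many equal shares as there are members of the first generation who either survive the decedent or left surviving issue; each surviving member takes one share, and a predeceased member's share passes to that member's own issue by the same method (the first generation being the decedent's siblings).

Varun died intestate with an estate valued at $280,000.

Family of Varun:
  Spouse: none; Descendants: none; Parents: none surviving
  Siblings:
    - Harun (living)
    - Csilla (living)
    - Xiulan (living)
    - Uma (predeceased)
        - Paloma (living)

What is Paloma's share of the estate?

The entire $280,000 passes to the siblings and their issue.
That amount ($280,000) is divided into 4 shares of $70,000: Harun, Csilla, and Xiulan each take $70,000; Uma's $70,000 share passes to Uma's issue.
Uma's share ($70,000) passes entirely to Paloma.

Paloma receives $70,000.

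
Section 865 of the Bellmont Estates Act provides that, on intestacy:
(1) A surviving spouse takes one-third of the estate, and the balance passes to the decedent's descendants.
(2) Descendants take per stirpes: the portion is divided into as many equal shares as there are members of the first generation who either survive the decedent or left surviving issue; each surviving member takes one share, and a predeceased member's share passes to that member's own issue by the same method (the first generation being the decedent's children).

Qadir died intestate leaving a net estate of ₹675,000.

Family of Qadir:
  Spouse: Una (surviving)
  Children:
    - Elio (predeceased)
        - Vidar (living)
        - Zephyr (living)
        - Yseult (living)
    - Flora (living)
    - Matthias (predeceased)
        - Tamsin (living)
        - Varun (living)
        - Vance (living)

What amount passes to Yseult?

Yseult receives ₹50,000.

Una takes one-third of ₹675,000 = ₹225,000. The remaining ₹450,000 passes to the descendants.
The descendants' portion (₹450,000) is divided into 3 shares of ₹150,000: Flora takes ₹150,000; Elio's ₹150,000 share passes to Elio's issue; Matthias's ₹150,000 share passes to Matthias's issue.
Elio's share (₹150,000) is divided into 3 shares of ₹50,000: Vidar, Zephyr, and Yseult each take ₹50,000.
Matthias's share (₹150,000) is divided into 3 shares of ₹50,000: Tamsin, Varun, and Vance each take ₹50,000.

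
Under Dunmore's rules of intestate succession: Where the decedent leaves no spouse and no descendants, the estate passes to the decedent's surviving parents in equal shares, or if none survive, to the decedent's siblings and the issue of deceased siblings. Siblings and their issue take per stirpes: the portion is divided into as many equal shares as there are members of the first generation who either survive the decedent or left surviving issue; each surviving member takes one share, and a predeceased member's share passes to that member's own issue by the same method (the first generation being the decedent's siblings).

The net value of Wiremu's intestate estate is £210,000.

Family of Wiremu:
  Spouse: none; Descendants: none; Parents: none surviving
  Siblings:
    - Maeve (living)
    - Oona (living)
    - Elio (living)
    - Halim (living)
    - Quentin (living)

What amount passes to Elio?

The entire £210,000 passes to the siblings and their issue.
That amount (£210,000) is divided into 5 shares of £42,000: Maeve, Oona, Elio, Halim, and Quentin each take £42,000.

Elio receives £42,000.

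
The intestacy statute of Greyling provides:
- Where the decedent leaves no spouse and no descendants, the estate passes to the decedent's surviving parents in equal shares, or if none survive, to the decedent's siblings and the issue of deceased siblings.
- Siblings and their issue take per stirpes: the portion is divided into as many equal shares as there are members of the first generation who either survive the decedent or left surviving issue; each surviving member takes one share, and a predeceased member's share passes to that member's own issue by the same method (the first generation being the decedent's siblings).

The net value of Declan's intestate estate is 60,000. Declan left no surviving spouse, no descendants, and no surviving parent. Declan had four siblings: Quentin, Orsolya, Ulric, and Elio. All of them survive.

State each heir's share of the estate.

Quentin: 15,000; Orsolya: 15,000; Ulric: 15,000; Elio: 15,000

The entire 60,000 passes to the siblings and their issue.
That amount (60,000) is divided into 4 shares of 15,000: Quentin, Orsolya, Ulric, and Elio each take 15,000.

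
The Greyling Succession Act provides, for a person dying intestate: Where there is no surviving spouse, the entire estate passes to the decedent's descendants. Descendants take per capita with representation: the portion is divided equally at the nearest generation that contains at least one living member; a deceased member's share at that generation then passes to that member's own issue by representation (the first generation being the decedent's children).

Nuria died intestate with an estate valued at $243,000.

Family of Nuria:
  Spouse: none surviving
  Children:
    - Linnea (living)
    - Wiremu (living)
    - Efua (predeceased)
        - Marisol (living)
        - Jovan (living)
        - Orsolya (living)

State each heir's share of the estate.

The entire $243,000 passes to the descendants.
That amount ($243,000) is divided into 3 shares of $81,000: Linnea and Wiremu each take $81,000; Efua's $81,000 share passes to Efua's issue.
Efua's share ($81,000) is divided into 3 shares of $27,000: Marisol, Jovan, and Orsolya each take $27,000.

Linnea: $81,000; Wiremu: $81,000; Marisol: $27,000; Jovan: $27,000; Orsolya: $27,000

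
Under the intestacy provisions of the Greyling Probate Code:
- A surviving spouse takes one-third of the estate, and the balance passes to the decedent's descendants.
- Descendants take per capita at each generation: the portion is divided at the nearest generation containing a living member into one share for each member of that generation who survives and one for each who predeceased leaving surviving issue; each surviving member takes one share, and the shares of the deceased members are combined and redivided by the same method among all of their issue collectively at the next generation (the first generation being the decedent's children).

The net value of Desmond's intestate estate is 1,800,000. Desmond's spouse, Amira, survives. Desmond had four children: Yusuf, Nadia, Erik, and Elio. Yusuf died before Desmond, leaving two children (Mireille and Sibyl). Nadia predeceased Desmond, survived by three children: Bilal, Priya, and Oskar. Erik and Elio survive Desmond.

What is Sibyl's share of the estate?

Amira takes one-third of 1,800,000 = 600,000. The remaining 1,200,000 passes to the descendants.
The descendants' portion (1,200,000) is divided at the children's generation into 4 shares of 300,000. Erik and Elio each take 300,000. The 2 shares of the deceased (Yusuf and Nadia) are combined into a pool of 600,000.
That pool (600,000) is divided at the grandchildren's generation equally among Mireille, Sibyl, Bilal, Priya, and Oskar: 120,000 each.

Sibyl receives 120,000.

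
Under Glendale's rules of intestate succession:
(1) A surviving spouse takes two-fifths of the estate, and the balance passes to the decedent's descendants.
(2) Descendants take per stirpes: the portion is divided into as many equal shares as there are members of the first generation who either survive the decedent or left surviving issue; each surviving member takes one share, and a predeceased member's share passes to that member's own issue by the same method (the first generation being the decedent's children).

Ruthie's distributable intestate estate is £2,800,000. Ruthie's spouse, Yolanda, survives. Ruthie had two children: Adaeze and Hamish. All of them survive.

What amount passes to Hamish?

Yolanda takes two-fifths of £2,800,000 = £1,120,000. The remaining £1,680,000 passes to the descendants.
The descendants' portion (£1,680,000) is divided into 2 shares of £840,000: Adaeze and Hamish each take £840,000.

Hamish receives £840,000.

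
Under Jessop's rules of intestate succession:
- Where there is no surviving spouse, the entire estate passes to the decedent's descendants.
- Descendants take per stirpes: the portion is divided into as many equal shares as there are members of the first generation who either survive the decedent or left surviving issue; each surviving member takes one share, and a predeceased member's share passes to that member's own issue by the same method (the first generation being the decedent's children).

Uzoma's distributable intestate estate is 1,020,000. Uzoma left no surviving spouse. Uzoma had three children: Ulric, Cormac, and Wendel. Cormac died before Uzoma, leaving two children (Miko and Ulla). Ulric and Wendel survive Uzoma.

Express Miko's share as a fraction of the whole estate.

Miko receives 1/6 of the estate.

The entire 1,020,000 passes to the descendants.
That amount (1,020,000) is divided into 3 shares of 340,000: Ulric and Wendel each take 340,000; Cormac's 340,000 share passes to Cormac's issue.
Cormac's share (340,000) is divided into 2 shares of 170,000: Miko and Ulla each take 170,000.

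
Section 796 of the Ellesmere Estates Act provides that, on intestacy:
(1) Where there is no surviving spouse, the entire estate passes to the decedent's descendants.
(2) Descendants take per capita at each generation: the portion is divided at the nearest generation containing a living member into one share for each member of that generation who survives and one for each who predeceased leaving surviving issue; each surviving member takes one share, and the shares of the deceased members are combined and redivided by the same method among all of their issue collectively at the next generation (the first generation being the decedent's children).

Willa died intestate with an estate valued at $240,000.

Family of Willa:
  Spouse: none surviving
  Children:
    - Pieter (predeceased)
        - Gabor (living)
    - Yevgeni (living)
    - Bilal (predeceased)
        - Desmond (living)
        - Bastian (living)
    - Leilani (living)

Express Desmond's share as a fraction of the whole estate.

The entire $240,000 passes to the descendants.
That amount ($240,000) is divided at the children's generation into 4 shares of $60,000. Yevgeni and Leilani each take $60,000. The 2 shares of the deceased (Pieter and Bilal) are combined into a pool of $120,000.
That pool ($120,000) is divided at the grandchildren's generation equally among Gabor, Desmond, and Bastian: $40,000 each.

Desmond receives 1/6 of the estate.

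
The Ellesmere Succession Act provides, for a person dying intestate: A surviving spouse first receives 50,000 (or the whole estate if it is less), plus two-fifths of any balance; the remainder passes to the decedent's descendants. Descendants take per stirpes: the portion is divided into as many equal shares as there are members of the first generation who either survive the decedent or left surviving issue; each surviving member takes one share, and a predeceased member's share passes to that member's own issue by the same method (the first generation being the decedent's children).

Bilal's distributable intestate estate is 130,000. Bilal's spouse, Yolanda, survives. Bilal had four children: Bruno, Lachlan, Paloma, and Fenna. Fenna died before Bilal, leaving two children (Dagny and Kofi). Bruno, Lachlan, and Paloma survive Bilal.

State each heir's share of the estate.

Yolanda first takes 50,000, leaving a balance of 80,000. Yolanda then takes two-fifths of the balance (32,000), for a total of 82,000. The remaining 48,000 passes to the descendants.
The descendants' portion (48,000) is divided into 4 shares of 12,000: Bruno, Lachlan, and Paloma each take 12,000; Fenna's 12,000 share passes to Fenna's issue.
Fenna's share (12,000) is divided into 2 shares of 6,000: Dagny and Kofi each take 6,000.

Yolanda: 82,000; Bruno: 12,000; Lachlan: 12,000; Paloma: 12,000; Dagny: 6,000; Kofi: 6,000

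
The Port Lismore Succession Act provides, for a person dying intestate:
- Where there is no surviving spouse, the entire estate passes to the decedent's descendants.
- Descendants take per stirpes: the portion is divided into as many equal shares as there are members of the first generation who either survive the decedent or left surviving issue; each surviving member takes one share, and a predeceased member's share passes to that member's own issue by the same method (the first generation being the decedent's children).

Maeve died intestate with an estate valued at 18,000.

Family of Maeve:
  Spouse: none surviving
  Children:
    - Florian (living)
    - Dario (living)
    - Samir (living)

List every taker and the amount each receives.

Florian: 6,000; Dario: 6,000; Samir: 6,000

The entire 18,000 passes to the descendants.
That amount (18,000) is divided into 3 shares of 6,000: Florian, Dario, and Samir each take 6,000.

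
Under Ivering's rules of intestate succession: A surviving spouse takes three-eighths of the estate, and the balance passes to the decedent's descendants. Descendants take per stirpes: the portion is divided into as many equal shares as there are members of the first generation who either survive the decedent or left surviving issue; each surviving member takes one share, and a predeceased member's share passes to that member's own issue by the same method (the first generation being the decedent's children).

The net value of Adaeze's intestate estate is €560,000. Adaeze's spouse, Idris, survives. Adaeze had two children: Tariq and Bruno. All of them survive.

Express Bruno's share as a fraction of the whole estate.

Bruno receives 5/16 of the estate.

Idris takes three-eighths of €560,000 = €210,000. The remaining €350,000 passes to the descendants.
The descendants' portion (€350,000) is divided into 2 shares of €175,000: Tariq and Bruno each take €175,000.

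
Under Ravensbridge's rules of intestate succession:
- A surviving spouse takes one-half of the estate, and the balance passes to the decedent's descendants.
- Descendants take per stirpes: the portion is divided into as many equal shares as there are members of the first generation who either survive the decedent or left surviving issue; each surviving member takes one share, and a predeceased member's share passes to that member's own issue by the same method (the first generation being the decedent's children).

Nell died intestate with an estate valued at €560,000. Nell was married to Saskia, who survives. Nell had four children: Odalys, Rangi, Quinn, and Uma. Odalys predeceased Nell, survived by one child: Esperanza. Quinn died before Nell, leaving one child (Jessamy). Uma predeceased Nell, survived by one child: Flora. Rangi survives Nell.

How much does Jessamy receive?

Saskia takes one-half of €560,000 = €280,000. The remaining €280,000 passes to the descendants.
The descendants' portion (€280,000) is divided into 4 shares of €70,000: Rangi takes €70,000; Odalys's €70,000 share passes to Odalys's issue; Quinn's €70,000 share passes to Quinn's issue; Uma's €70,000 share passes to Uma's issue.
Odalys's share (€70,000) passes entirely to Esperanza.
Quinn's share (€70,000) passes entirely to Jessamy.
Uma's share (€70,000) passes entirely to Flora.

Jessamy receives €70,000.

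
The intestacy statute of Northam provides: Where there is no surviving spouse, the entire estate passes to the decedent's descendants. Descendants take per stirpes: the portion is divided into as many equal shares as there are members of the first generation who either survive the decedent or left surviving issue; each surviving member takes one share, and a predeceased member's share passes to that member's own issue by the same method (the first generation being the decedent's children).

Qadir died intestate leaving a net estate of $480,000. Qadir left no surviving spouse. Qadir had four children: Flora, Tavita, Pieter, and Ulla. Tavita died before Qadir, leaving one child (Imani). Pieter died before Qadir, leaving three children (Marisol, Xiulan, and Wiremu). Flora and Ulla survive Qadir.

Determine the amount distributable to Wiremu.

Wiremu receives $40,000.

The entire $480,000 passes to the descendants.
That amount ($480,000) is divided into 4 shares of $120,000: Flora and Ulla each take $120,000; Tavita's $120,000 share passes to Tavita's issue; Pieter's $120,000 share passes to Pieter's issue.
Tavita's share ($120,000) passes entirely to Imani.
Pieter's share ($120,000) is divided into 3 shares of $40,000: Marisol, Xiulan, and Wiremu each take $40,000.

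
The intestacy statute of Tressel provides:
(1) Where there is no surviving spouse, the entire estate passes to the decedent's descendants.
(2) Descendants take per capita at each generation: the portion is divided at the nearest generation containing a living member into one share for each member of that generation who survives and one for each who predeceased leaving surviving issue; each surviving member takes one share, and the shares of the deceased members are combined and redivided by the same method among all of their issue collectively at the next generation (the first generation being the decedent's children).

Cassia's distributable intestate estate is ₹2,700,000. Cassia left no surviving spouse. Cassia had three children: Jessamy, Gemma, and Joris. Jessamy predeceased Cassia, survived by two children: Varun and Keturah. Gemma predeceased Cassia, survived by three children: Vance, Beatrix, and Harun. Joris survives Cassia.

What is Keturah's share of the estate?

Keturah receives ₹360,000.

The entire ₹2,700,000 passes to the descendants.
That amount (₹2,700,000) is divided at the children's generation into 3 shares of ₹900,000. Joris takes ₹900,000. The 2 shares of the deceased (Jessamy and Gemma) are combined into a pool of ₹1,800,000.
That pool (₹1,800,000) is divided at the grandchildren's generation equally among Varun, Keturah, Vance, Beatrix, and Harun: ₹360,000 each.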